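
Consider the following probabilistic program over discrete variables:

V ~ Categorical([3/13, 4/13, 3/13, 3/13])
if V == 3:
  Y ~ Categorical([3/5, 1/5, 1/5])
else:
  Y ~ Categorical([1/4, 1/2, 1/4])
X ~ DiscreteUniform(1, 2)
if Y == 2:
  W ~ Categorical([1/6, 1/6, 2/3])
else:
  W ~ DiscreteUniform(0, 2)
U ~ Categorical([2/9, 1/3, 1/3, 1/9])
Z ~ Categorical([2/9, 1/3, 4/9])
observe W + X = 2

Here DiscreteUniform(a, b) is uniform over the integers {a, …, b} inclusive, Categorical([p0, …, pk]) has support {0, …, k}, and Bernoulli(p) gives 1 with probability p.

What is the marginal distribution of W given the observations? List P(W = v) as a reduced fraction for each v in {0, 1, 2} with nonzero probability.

P(W=0) = 1/2, P(W=1) = 1/2

Enumerate traces; 288 have nonzero weight after conditioning:
  (V=0, Y=0, X=1, W=1, U=0, Z=0) weight 1/2106
  (V=0, Y=0, X=1, W=1, U=0, Z=1) weight 1/1404
  (V=0, Y=0, X=1, W=1, U=0, Z=2) weight 1/1053
  (V=0, Y=0, X=1, W=1, U=1, Z=0) weight 1/1404
  (V=0, Y=0, X=1, W=1, U=1, Z=1) weight 1/936
  (V=0, Y=0, X=1, W=1, U=1, Z=2) weight 1/702
  (V=0, Y=0, X=1, W=1, U=2, Z=0) weight 1/1404
  (V=0, Y=0, X=1, W=1, U=2, Z=1) weight 1/936
  (V=0, Y=0, X=2, W=0, U=0, Z=0) weight 1/2106
  … 279 more
Group by W:
  weight(W=0) = 229/1560
  weight(W=1) = 229/1560
Total weight = 229/1560 + 229/1560 = 229/780
P(W=0 | obs) = 229/1560 / 229/780 = 1/2
P(W=1 | obs) = 229/1560 / 229/780 = 1/2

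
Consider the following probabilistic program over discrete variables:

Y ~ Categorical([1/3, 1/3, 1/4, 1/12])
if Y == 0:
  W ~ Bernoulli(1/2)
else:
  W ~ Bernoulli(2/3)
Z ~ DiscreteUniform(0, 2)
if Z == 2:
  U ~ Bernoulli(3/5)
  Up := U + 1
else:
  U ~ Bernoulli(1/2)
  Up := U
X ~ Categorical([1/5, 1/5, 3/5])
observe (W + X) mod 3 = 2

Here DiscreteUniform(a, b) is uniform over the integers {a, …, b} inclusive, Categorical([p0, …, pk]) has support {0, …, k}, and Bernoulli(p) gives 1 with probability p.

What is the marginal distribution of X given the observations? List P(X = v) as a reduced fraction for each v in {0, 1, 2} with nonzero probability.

P(X=1) = 11/32, P(X=2) = 21/32

Enumerate traces; 48 have nonzero weight after conditioning:
  (Y=0, W=0, Z=0, U=0, X=2) weight 1/60
  (Y=0, W=0, Z=0, U=1, X=2) weight 1/60
  (Y=0, W=0, Z=1, U=0, X=2) weight 1/60
  (Y=0, W=0, Z=1, U=1, X=2) weight 1/60
  (Y=0, W=0, Z=2, U=0, X=2) weight 1/75
  (Y=0, W=0, Z=2, U=1, X=2) weight 1/50
  (Y=0, W=1, Z=0, U=0, X=1) weight 1/180
  (Y=0, W=1, Z=0, U=1, X=1) weight 1/180
  … 40 more
Group by X:
  weight(X=1) = 11/90
  weight(X=2) = 7/30
Total weight = 11/90 + 7/30 = 16/45
P(X=1 | obs) = 11/90 / 16/45 = 11/32
P(X=2 | obs) = 7/30 / 16/45 = 21/32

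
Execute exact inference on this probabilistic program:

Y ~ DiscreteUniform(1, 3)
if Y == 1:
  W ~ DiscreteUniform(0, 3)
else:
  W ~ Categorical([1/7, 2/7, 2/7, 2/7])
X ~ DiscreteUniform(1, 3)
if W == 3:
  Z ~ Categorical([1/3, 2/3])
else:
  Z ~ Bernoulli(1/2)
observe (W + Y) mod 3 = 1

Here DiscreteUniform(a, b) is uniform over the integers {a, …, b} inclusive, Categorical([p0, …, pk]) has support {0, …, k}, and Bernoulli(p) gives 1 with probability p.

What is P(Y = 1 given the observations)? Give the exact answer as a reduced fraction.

P(Y = 1 | obs) = 7/15

Enumerate traces; 24 have nonzero weight after conditioning:
  (Y=1, W=0, X=1, Z=0) weight 1/72
  (Y=1, W=0, X=1, Z=1) weight 1/72
  (Y=1, W=0, X=2, Z=0) weight 1/72
  (Y=1, W=0, X=2, Z=1) weight 1/72
  (Y=1, W=0, X=3, Z=0) weight 1/72
  (Y=1, W=0, X=3, Z=1) weight 1/72
  (Y=1, W=3, X=1, Z=0) weight 1/108
  (Y=1, W=3, X=1, Z=1) weight 1/54
  (Y=2, W=2, X=1, Z=0) weight 1/63
  (Y=3, W=1, X=1, Z=0) weight 1/63
  … 14 more
Group by Y:
  weight(Y=1) = 1/6
  weight(Y=2) = 2/21
  weight(Y=3) = 2/21
Total weight = 1/6 + 2/21 + 2/21 = 5/14
P(Y=1 | obs) = 1/6 / 5/14 = 7/15
P(Y=2 | obs) = 2/21 / 5/14 = 4/15
P(Y=3 | obs) = 2/21 / 5/14 = 4/15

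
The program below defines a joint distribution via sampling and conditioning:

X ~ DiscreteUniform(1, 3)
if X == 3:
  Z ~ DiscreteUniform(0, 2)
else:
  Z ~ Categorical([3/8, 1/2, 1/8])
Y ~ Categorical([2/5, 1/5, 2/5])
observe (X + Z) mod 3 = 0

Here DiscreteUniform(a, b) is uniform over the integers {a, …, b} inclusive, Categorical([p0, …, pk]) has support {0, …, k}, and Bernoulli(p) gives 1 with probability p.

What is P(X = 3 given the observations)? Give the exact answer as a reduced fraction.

P(X = 3 | obs) = 8/23

Enumerate traces; 9 have nonzero weight after conditioning:
  (X=1, Z=2, Y=0) weight 1/60
  (X=1, Z=2, Y=1) weight 1/120
  (X=1, Z=2, Y=2) weight 1/60
  (X=2, Z=1, Y=0) weight 1/15
  (X=2, Z=1, Y=1) weight 1/30
  (X=2, Z=1, Y=2) weight 1/15
  (X=3, Z=0, Y=0) weight 2/45
  (X=3, Z=0, Y=1) weight 1/45
  … 1 more
Group by X:
  weight(X=1) = 1/24
  weight(X=2) = 1/6
  weight(X=3) = 1/9
Total weight = 1/24 + 1/6 + 1/9 = 23/72
P(X=1 | obs) = 1/24 / 23/72 = 3/23
P(X=2 | obs) = 1/6 / 23/72 = 12/23
P(X=3 | obs) = 1/9 / 23/72 = 8/23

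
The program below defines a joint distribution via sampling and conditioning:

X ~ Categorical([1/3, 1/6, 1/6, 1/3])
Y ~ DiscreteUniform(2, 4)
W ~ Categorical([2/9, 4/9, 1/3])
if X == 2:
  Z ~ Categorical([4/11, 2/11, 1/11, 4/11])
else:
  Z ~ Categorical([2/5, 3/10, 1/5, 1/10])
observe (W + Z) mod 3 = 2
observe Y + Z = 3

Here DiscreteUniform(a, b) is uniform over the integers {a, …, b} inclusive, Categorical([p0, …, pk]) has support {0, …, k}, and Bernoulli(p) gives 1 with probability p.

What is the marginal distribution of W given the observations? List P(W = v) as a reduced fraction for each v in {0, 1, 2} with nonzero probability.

P(W=1) = 37/76, P(W=2) = 39/76

Enumerate traces; 8 have nonzero weight after conditioning:
  (X=0, Y=2, W=1, Z=1) weight 2/135
  (X=0, Y=3, W=2, Z=0) weight 2/135
  (X=1, Y=2, W=1, Z=1) weight 1/135
  (X=1, Y=3, W=2, Z=0) weight 1/135
  (X=2, Y=2, W=1, Z=1) weight 4/891
  (X=2, Y=3, W=2, Z=0) weight 2/297
  (X=3, Y=2, W=1, Z=1) weight 2/135
  (X=3, Y=3, W=2, Z=0) weight 2/135
Group by W:
  weight(W=1) = 37/891
  weight(W=2) = 13/297
Total weight = 37/891 + 13/297 = 76/891
P(W=1 | obs) = 37/891 / 76/891 = 37/76
P(W=2 | obs) = 13/297 / 76/891 = 39/76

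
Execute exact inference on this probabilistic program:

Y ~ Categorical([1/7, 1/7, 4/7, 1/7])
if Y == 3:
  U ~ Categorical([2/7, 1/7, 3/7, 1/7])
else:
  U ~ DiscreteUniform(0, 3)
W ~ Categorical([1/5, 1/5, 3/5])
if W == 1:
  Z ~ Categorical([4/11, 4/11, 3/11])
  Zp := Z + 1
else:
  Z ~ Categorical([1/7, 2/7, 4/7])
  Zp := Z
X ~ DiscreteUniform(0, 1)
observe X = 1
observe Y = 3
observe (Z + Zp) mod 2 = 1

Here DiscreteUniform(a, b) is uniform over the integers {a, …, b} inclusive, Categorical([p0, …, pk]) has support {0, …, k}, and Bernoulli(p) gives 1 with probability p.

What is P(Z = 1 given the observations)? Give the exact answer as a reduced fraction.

P(Z = 1 | obs) = 4/11

Enumerate traces; 12 have nonzero weight after conditioning:
  (Y=3, U=0, W=1, Z=0, X=1) weight 4/2695
  (Y=3, U=0, W=1, Z=1, X=1) weight 4/2695
  (Y=3, U=0, W=1, Z=2, X=1) weight 3/2695
  (Y=3, U=1, W=1, Z=0, X=1) weight 2/2695
  (Y=3, U=1, W=1, Z=1, X=1) weight 2/2695
  (Y=3, U=1, W=1, Z=2, X=1) weight 3/5390
  (Y=3, U=2, W=1, Z=0, X=1) weight 6/2695
  (Y=3, U=2, W=1, Z=1, X=1) weight 6/2695
  … 4 more
Group by Z:
  weight(Z=0) = 2/385
  weight(Z=1) = 2/385
  weight(Z=2) = 3/770
Total weight = 2/385 + 2/385 + 3/770 = 1/70
P(Z=0 | obs) = 2/385 / 1/70 = 4/11
P(Z=1 | obs) = 2/385 / 1/70 = 4/11
P(Z=2 | obs) = 3/770 / 1/70 = 3/11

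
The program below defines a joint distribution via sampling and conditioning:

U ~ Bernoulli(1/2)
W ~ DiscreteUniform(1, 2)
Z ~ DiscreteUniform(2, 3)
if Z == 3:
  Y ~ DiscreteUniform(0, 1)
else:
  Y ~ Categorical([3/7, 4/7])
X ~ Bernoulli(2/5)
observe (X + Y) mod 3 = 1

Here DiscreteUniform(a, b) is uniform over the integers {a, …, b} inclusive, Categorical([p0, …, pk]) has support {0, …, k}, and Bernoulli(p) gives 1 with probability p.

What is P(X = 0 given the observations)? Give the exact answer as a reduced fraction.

P(X = 0 | obs) = 45/71

Enumerate traces; 16 have nonzero weight after conditioning:
  (U=0, W=1, Z=2, Y=0, X=1) weight 3/140
  (U=0, W=1, Z=2, Y=1, X=0) weight 3/70
  (U=0, W=1, Z=3, Y=0, X=1) weight 1/40
  (U=0, W=1, Z=3, Y=1, X=0) weight 3/80
  (U=0, W=2, Z=2, Y=0, X=1) weight 3/140
  (U=0, W=2, Z=2, Y=1, X=0) weight 3/70
  (U=0, W=2, Z=3, Y=0, X=1) weight 1/40
  (U=0, W=2, Z=3, Y=1, X=0) weight 3/80
  … 8 more
Group by X:
  weight(X=0) = 9/28
  weight(X=1) = 13/70
Total weight = 9/28 + 13/70 = 71/140
P(X=0 | obs) = 9/28 / 71/140 = 45/71
P(X=1 | obs) = 13/70 / 71/140 = 26/71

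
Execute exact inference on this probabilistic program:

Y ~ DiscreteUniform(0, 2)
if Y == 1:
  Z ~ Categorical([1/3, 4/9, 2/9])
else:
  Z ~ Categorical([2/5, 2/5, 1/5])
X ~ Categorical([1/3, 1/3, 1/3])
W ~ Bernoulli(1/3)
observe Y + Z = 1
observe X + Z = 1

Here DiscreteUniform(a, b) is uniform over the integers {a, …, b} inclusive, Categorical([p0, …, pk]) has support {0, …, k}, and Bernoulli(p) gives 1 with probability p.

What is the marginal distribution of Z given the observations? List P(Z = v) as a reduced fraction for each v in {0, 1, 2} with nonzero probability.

Enumerate traces; 4 have nonzero weight after conditioning:
  (Y=0, Z=1, X=0, W=0) weight 4/135
  (Y=0, Z=1, X=0, W=1) weight 2/135
  (Y=1, Z=0, X=1, W=0) weight 2/81
  (Y=1, Z=0, X=1, W=1) weight 1/81
Group by Z:
  weight(Z=0) = 1/27
  weight(Z=1) = 2/45
Total weight = 1/27 + 2/45 = 11/135
P(Z=0 | obs) = 1/27 / 11/135 = 5/11
P(Z=1 | obs) = 2/45 / 11/135 = 6/11

P(Z=0) = 5/11, P(Z=1) = 6/11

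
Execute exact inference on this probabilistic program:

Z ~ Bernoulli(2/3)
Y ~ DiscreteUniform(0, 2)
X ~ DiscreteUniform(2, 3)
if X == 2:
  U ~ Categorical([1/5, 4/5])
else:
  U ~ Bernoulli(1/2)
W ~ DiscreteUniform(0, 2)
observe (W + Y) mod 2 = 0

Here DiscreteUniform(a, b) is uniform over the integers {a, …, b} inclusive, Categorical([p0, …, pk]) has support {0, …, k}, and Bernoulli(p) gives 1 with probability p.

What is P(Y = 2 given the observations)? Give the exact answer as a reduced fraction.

P(Y = 2 | obs) = 2/5

Enumerate traces; 40 have nonzero weight after conditioning:
  (Z=0, Y=0, X=2, U=0, W=0) weight 1/270
  (Z=0, Y=0, X=2, U=0, W=2) weight 1/270
  (Z=0, Y=0, X=2, U=1, W=0) weight 2/135
  (Z=0, Y=0, X=2, U=1, W=2) weight 2/135
  (Z=0, Y=0, X=3, U=0, W=0) weight 1/108
  (Z=0, Y=0, X=3, U=0, W=2) weight 1/108
  (Z=0, Y=0, X=3, U=1, W=0) weight 1/108
  (Z=0, Y=0, X=3, U=1, W=2) weight 1/108
  (Z=0, Y=1, X=2, U=0, W=1) weight 1/270
  (Z=0, Y=2, X=2, U=0, W=0) weight 1/270
  … 30 more
Group by Y:
  weight(Y=0) = 2/9
  weight(Y=1) = 1/9
  weight(Y=2) = 2/9
Total weight = 2/9 + 1/9 + 2/9 = 5/9
P(Y=0 | obs) = 2/9 / 5/9 = 2/5
P(Y=1 | obs) = 1/9 / 5/9 = 1/5
P(Y=2 | obs) = 2/9 / 5/9 = 2/5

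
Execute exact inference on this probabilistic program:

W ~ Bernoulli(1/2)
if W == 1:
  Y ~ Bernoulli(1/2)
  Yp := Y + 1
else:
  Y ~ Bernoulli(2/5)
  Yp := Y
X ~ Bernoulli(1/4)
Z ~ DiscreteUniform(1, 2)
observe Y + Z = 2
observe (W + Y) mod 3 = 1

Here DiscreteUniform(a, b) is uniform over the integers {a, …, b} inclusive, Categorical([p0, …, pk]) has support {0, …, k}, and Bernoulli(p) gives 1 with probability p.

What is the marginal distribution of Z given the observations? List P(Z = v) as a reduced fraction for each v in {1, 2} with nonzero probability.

P(Z=1) = 4/9, P(Z=2) = 5/9

Enumerate traces; 4 have nonzero weight after conditioning:
  (W=0, Y=1, X=0, Z=1) weight 3/40
  (W=0, Y=1, X=1, Z=1) weight 1/40
  (W=1, Y=0, X=0, Z=2) weight 3/32
  (W=1, Y=0, X=1, Z=2) weight 1/32
Group by Z:
  weight(Z=1) = 1/10
  weight(Z=2) = 1/8
Total weight = 1/10 + 1/8 = 9/40
P(Z=1 | obs) = 1/10 / 9/40 = 4/9
P(Z=2 | obs) = 1/8 / 9/40 = 5/9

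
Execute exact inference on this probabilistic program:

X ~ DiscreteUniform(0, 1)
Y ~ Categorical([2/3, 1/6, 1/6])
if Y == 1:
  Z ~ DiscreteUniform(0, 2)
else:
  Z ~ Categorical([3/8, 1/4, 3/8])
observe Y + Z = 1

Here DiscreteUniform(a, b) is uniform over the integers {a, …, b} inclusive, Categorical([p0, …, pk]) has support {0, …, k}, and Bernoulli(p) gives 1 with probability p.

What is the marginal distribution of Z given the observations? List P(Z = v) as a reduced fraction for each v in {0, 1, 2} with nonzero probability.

Enumerate traces; 4 have nonzero weight after conditioning:
  (X=0, Y=0, Z=1) weight 1/12
  (X=0, Y=1, Z=0) weight 1/36
  (X=1, Y=0, Z=1) weight 1/12
  (X=1, Y=1, Z=0) weight 1/36
Group by Z:
  weight(Z=0) = 1/18
  weight(Z=1) = 1/6
Total weight = 1/18 + 1/6 = 2/9
P(Z=0 | obs) = 1/18 / 2/9 = 1/4
P(Z=1 | obs) = 1/6 / 2/9 = 3/4

P(Z=0) = 1/4, P(Z=1) = 3/4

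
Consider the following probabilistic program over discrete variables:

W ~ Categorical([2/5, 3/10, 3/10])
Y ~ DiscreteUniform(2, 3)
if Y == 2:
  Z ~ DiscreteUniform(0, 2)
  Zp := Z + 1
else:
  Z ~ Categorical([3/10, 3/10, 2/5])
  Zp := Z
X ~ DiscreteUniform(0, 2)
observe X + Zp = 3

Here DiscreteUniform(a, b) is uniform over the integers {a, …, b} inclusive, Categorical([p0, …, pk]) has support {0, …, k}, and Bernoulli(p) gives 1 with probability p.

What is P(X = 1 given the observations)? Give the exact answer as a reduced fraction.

Enumerate traces; 15 have nonzero weight after conditioning:
  (W=0, Y=2, Z=0, X=2) weight 1/45
  (W=0, Y=2, Z=1, X=1) weight 1/45
  (W=0, Y=2, Z=2, X=0) weight 1/45
  (W=0, Y=3, Z=1, X=2) weight 1/50
  (W=0, Y=3, Z=2, X=1) weight 2/75
  (W=1, Y=2, Z=0, X=2) weight 1/60
  (W=1, Y=2, Z=1, X=1) weight 1/60
  (W=1, Y=2, Z=2, X=0) weight 1/60
  … 7 more
Group by X:
  weight(X=0) = 1/18
  weight(X=1) = 11/90
  weight(X=2) = 19/180
Total weight = 1/18 + 11/90 + 19/180 = 17/60
P(X=0 | obs) = 1/18 / 17/60 = 10/51
P(X=1 | obs) = 11/90 / 17/60 = 22/51
P(X=2 | obs) = 19/180 / 17/60 = 19/51

P(X = 1 | obs) = 22/51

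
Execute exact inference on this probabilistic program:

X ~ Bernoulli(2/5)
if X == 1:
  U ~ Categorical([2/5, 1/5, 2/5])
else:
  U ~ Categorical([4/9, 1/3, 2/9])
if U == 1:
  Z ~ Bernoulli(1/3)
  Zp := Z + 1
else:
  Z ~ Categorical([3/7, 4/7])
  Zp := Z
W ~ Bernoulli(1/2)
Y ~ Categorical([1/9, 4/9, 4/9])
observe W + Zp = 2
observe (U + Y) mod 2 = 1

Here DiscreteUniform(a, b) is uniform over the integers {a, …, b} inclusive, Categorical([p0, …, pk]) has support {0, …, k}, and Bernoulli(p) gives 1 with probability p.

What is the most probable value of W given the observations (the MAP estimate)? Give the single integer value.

argmax_v P(W = v | obs) = 1

Enumerate traces; 12 have nonzero weight after conditioning:
  (X=0, U=0, Z=1, W=1, Y=1) weight 32/945
  (X=0, U=1, Z=0, W=1, Y=0) weight 1/135
  (X=0, U=1, Z=0, W=1, Y=2) weight 4/135
  (X=0, U=1, Z=1, W=0, Y=0) weight 1/270
  (X=0, U=1, Z=1, W=0, Y=2) weight 2/135
  (X=0, U=2, Z=1, W=1, Y=1) weight 16/945
  (X=1, U=0, Z=1, W=1, Y=1) weight 32/1575
  (X=1, U=1, Z=0, W=1, Y=0) weight 2/675
  … 4 more
Group by W:
  weight(W=0) = 7/270
  weight(W=1) = 677/4725
Total weight = 7/270 + 677/4725 = 533/3150
P(W=0 | obs) = 7/270 / 533/3150 = 245/1599
P(W=1 | obs) = 677/4725 / 533/3150 = 1354/1599
argmax = 1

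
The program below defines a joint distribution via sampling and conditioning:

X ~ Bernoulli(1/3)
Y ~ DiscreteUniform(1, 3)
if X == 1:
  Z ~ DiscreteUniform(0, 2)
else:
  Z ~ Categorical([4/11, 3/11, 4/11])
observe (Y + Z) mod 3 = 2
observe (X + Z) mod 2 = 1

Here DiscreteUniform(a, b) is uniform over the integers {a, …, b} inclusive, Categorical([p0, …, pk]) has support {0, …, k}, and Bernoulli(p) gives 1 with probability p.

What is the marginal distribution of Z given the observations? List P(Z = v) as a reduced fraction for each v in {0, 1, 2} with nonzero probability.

Enumerate traces; 3 have nonzero weight after conditioning:
  (X=0, Y=1, Z=1) weight 2/33
  (X=1, Y=2, Z=0) weight 1/27
  (X=1, Y=3, Z=2) weight 1/27
Group by Z:
  weight(Z=0) = 1/27
  weight(Z=1) = 2/33
  weight(Z=2) = 1/27
Total weight = 1/27 + 2/33 + 1/27 = 40/297
P(Z=0 | obs) = 1/27 / 40/297 = 11/40
P(Z=1 | obs) = 2/33 / 40/297 = 9/20
P(Z=2 | obs) = 1/27 / 40/297 = 11/40

P(Z=0) = 11/40, P(Z=1) = 9/20, P(Z=2) = 11/40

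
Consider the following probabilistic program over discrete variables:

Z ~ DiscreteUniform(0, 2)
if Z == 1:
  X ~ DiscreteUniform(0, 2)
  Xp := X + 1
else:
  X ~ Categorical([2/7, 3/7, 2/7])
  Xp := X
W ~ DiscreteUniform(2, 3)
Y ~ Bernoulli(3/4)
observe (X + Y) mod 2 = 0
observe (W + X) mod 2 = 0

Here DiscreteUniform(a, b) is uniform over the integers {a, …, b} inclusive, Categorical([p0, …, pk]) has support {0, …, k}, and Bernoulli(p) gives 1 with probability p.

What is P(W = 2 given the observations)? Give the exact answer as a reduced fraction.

Enumerate traces; 9 have nonzero weight after conditioning:
  (Z=0, X=0, W=2, Y=0) weight 1/84
  (Z=0, X=1, W=3, Y=1) weight 3/56
  (Z=0, X=2, W=2, Y=0) weight 1/84
  (Z=1, X=0, W=2, Y=0) weight 1/72
  (Z=1, X=1, W=3, Y=1) weight 1/24
  (Z=1, X=2, W=2, Y=0) weight 1/72
  (Z=2, X=0, W=2, Y=0) weight 1/84
  (Z=2, X=1, W=3, Y=1) weight 3/56
  … 1 more
Group by W:
  weight(W=2) = 19/252
  weight(W=3) = 25/168
Total weight = 19/252 + 25/168 = 113/504
P(W=2 | obs) = 19/252 / 113/504 = 38/113
P(W=3 | obs) = 25/168 / 113/504 = 75/113

P(W = 2 | obs) = 38/113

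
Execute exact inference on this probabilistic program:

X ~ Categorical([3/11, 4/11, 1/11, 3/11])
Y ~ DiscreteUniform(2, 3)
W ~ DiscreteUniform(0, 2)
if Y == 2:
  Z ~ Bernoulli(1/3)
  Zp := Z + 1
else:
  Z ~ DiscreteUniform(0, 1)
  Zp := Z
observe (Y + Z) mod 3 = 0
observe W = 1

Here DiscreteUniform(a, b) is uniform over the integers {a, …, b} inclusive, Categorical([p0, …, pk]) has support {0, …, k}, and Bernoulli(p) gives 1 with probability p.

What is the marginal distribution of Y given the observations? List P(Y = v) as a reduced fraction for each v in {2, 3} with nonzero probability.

P(Y=2) = 2/5, P(Y=3) = 3/5

Enumerate traces; 8 have nonzero weight after conditioning:
  (X=0, Y=2, W=1, Z=1) weight 1/66
  (X=0, Y=3, W=1, Z=0) weight 1/44
  (X=1, Y=2, W=1, Z=1) weight 2/99
  (X=1, Y=3, W=1, Z=0) weight 1/33
  (X=2, Y=2, W=1, Z=1) weight 1/198
  (X=2, Y=3, W=1, Z=0) weight 1/132
  (X=3, Y=2, W=1, Z=1) weight 1/66
  (X=3, Y=3, W=1, Z=0) weight 1/44
Group by Y:
  weight(Y=2) = 1/18
  weight(Y=3) = 1/12
Total weight = 1/18 + 1/12 = 5/36
P(Y=2 | obs) = 1/18 / 5/36 = 2/5
P(Y=3 | obs) = 1/12 / 5/36 = 3/5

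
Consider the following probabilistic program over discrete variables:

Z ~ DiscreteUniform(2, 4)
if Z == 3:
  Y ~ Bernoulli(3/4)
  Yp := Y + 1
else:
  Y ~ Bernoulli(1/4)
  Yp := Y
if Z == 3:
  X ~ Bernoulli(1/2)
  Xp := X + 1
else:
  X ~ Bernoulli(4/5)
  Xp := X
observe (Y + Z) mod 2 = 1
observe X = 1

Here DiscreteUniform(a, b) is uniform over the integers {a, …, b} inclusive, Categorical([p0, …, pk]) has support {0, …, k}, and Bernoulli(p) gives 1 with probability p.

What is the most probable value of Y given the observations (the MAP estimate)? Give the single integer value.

Enumerate traces; 3 have nonzero weight after conditioning:
  (Z=2, Y=1, X=1) weight 1/15
  (Z=3, Y=0, X=1) weight 1/24
  (Z=4, Y=1, X=1) weight 1/15
Group by Y:
  weight(Y=0) = 1/24
  weight(Y=1) = 2/15
Total weight = 1/24 + 2/15 = 7/40
P(Y=0 | obs) = 1/24 / 7/40 = 5/21
P(Y=1 | obs) = 2/15 / 7/40 = 16/21
argmax = 1

argmax_v P(Y = v | obs) = 1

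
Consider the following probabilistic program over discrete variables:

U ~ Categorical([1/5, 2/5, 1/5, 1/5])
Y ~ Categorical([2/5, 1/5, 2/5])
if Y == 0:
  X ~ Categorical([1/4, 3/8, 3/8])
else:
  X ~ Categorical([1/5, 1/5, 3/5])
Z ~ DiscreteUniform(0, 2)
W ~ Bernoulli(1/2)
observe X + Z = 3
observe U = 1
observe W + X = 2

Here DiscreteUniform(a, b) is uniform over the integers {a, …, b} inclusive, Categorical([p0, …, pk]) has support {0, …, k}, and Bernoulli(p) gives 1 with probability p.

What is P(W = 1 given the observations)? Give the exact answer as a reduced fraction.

P(W = 1 | obs) = 9/26

Enumerate traces; 6 have nonzero weight after conditioning:
  (U=1, Y=0, X=1, Z=2, W=1) weight 1/100
  (U=1, Y=0, X=2, Z=1, W=0) weight 1/100
  (U=1, Y=1, X=1, Z=2, W=1) weight 1/375
  (U=1, Y=1, X=2, Z=1, W=0) weight 1/125
  (U=1, Y=2, X=1, Z=2, W=1) weight 2/375
  (U=1, Y=2, X=2, Z=1, W=0) weight 2/125
Group by W:
  weight(W=0) = 17/500
  weight(W=1) = 9/500
Total weight = 17/500 + 9/500 = 13/250
P(W=0 | obs) = 17/500 / 13/250 = 17/26
P(W=1 | obs) = 9/500 / 13/250 = 9/26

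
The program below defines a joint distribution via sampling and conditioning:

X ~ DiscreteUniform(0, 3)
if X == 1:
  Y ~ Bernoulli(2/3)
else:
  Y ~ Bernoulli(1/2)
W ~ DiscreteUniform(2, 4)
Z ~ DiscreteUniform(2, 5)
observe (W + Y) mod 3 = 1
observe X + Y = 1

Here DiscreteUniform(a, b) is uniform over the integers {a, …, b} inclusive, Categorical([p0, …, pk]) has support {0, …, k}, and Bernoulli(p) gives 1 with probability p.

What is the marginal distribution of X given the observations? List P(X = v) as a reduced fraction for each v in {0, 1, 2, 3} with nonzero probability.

Enumerate traces; 8 have nonzero weight after conditioning:
  (X=0, Y=1, W=3, Z=2) weight 1/96
  (X=0, Y=1, W=3, Z=3) weight 1/96
  (X=0, Y=1, W=3, Z=4) weight 1/96
  (X=0, Y=1, W=3, Z=5) weight 1/96
  (X=1, Y=0, W=4, Z=2) weight 1/144
  (X=1, Y=0, W=4, Z=3) weight 1/144
  (X=1, Y=0, W=4, Z=4) weight 1/144
  (X=1, Y=0, W=4, Z=5) weight 1/144
Group by X:
  weight(X=0) = 1/24
  weight(X=1) = 1/36
Total weight = 1/24 + 1/36 = 5/72
P(X=0 | obs) = 1/24 / 5/72 = 3/5
P(X=1 | obs) = 1/36 / 5/72 = 2/5

P(X=0) = 3/5, P(X=1) = 2/5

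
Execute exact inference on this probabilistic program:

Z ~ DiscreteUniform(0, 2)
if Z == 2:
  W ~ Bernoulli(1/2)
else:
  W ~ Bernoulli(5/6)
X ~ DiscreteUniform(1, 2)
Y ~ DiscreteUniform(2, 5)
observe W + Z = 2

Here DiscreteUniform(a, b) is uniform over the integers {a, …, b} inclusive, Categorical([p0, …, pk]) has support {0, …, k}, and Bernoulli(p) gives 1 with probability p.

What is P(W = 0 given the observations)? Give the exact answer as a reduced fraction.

P(W = 0 | obs) = 3/8

Enumerate traces; 16 have nonzero weight after conditioning:
  (Z=1, W=1, X=1, Y=2) weight 5/144
  (Z=1, W=1, X=1, Y=3) weight 5/144
  (Z=1, W=1, X=1, Y=4) weight 5/144
  (Z=1, W=1, X=1, Y=5) weight 5/144
  (Z=1, W=1, X=2, Y=2) weight 5/144
  (Z=1, W=1, X=2, Y=3) weight 5/144
  (Z=1, W=1, X=2, Y=4) weight 5/144
  (Z=1, W=1, X=2, Y=5) weight 5/144
  (Z=2, W=0, X=1, Y=2) weight 1/48
  … 7 more
Group by W:
  weight(W=0) = 1/6
  weight(W=1) = 5/18
Total weight = 1/6 + 5/18 = 4/9
P(W=0 | obs) = 1/6 / 4/9 = 3/8
P(W=1 | obs) = 5/18 / 4/9 = 5/8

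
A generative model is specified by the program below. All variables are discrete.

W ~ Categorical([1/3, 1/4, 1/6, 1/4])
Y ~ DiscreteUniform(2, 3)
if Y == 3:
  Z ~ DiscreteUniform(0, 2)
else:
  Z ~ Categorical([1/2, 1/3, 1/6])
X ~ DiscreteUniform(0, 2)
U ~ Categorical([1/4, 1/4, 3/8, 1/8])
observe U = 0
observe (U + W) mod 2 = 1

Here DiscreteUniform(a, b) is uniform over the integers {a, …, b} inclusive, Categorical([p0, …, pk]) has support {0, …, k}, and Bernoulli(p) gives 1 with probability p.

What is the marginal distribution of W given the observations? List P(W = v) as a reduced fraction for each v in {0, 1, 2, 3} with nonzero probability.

P(W=1) = 1/2, P(W=3) = 1/2

Enumerate traces; 36 have nonzero weight after conditioning:
  (W=1, Y=2, Z=0, X=0, U=0) weight 1/192
  (W=1, Y=2, Z=0, X=1, U=0) weight 1/192
  (W=1, Y=2, Z=0, X=2, U=0) weight 1/192
  (W=1, Y=2, Z=1, X=0, U=0) weight 1/288
  (W=1, Y=2, Z=1, X=1, U=0) weight 1/288
  (W=1, Y=2, Z=1, X=2, U=0) weight 1/288
  (W=1, Y=2, Z=2, X=0, U=0) weight 1/576
  (W=1, Y=2, Z=2, X=1, U=0) weight 1/576
  (W=3, Y=2, Z=0, X=0, U=0) weight 1/192
  … 27 more
Group by W:
  weight(W=1) = 1/16
  weight(W=3) = 1/16
Total weight = 1/16 + 1/16 = 1/8
P(W=1 | obs) = 1/16 / 1/8 = 1/2
P(W=3 | obs) = 1/16 / 1/8 = 1/2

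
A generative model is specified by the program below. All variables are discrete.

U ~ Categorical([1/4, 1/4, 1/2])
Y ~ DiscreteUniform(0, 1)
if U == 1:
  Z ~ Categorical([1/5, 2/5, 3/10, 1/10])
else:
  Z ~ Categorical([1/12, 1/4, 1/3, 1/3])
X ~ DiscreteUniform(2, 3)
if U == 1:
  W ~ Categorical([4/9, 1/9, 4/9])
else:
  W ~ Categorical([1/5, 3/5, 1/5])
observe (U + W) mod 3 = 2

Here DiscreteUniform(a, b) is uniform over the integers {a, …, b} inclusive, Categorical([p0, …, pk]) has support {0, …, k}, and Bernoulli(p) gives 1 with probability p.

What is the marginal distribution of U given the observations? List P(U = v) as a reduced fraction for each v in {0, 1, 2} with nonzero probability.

P(U=0) = 9/32, P(U=1) = 5/32, P(U=2) = 9/16

Enumerate traces; 48 have nonzero weight after conditioning:
  (U=0, Y=0, Z=0, X=2, W=2) weight 1/960
  (U=0, Y=0, Z=0, X=3, W=2) weight 1/960
  (U=0, Y=0, Z=1, X=2, W=2) weight 1/320
  (U=0, Y=0, Z=1, X=3, W=2) weight 1/320
  (U=0, Y=0, Z=2, X=2, W=2) weight 1/240
  (U=0, Y=0, Z=2, X=3, W=2) weight 1/240
  (U=0, Y=0, Z=3, X=2, W=2) weight 1/240
  (U=0, Y=0, Z=3, X=3, W=2) weight 1/240
  (U=1, Y=0, Z=0, X=2, W=1) weight 1/720
  (U=2, Y=0, Z=0, X=2, W=0) weight 1/480
  … 38 more
Group by U:
  weight(U=0) = 1/20
  weight(U=1) = 1/36
  weight(U=2) = 1/10
Total weight = 1/20 + 1/36 + 1/10 = 8/45
P(U=0 | obs) = 1/20 / 8/45 = 9/32
P(U=1 | obs) = 1/36 / 8/45 = 5/32
P(U=2 | obs) = 1/10 / 8/45 = 9/16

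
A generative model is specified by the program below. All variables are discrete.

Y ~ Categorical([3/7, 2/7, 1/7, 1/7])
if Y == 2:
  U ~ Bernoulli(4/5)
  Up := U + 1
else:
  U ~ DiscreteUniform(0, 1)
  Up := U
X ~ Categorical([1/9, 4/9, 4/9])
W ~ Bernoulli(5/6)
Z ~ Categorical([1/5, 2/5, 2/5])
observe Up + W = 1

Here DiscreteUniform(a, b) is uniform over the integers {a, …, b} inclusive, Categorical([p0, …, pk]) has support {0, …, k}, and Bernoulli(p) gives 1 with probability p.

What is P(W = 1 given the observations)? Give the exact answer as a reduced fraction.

Enumerate traces; 63 have nonzero weight after conditioning:
  (Y=0, U=0, X=0, W=1, Z=0) weight 1/252
  (Y=0, U=0, X=0, W=1, Z=1) weight 1/126
  (Y=0, U=0, X=0, W=1, Z=2) weight 1/126
  (Y=0, U=0, X=1, W=1, Z=0) weight 1/63
  (Y=0, U=0, X=1, W=1, Z=1) weight 2/63
  (Y=0, U=0, X=1, W=1, Z=2) weight 2/63
  (Y=0, U=0, X=2, W=1, Z=0) weight 1/63
  (Y=0, U=0, X=2, W=1, Z=1) weight 2/63
  (Y=0, U=1, X=0, W=0, Z=0) weight 1/1260
  … 54 more
Group by W:
  weight(W=0) = 8/105
  weight(W=1) = 5/14
Total weight = 8/105 + 5/14 = 13/30
P(W=0 | obs) = 8/105 / 13/30 = 16/91
P(W=1 | obs) = 5/14 / 13/30 = 75/91

P(W = 1 | obs) = 75/91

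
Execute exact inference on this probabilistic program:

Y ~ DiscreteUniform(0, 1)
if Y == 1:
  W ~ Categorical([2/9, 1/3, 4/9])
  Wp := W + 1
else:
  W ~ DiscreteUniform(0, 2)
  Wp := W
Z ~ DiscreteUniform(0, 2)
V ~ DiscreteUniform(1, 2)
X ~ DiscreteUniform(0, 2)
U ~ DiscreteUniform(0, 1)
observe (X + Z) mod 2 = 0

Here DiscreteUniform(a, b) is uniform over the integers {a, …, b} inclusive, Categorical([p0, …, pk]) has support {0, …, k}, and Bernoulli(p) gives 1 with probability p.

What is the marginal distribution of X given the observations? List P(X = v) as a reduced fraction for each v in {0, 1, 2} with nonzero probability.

P(X=0) = 2/5, P(X=1) = 1/5, P(X=2) = 2/5

Enumerate traces; 120 have nonzero weight after conditioning:
  (Y=0, W=0, Z=0, V=1, X=0, U=0) weight 1/216
  (Y=0, W=0, Z=0, V=1, X=0, U=1) weight 1/216
  (Y=0, W=0, Z=0, V=1, X=2, U=0) weight 1/216
  (Y=0, W=0, Z=0, V=1, X=2, U=1) weight 1/216
  (Y=0, W=0, Z=0, V=2, X=0, U=0) weight 1/216
  (Y=0, W=0, Z=0, V=2, X=0, U=1) weight 1/216
  (Y=0, W=0, Z=0, V=2, X=2, U=0) weight 1/216
  (Y=0, W=0, Z=0, V=2, X=2, U=1) weight 1/216
  (Y=0, W=0, Z=1, V=1, X=1, U=0) weight 1/216
  … 111 more
Group by X:
  weight(X=0) = 2/9
  weight(X=1) = 1/9
  weight(X=2) = 2/9
Total weight = 2/9 + 1/9 + 2/9 = 5/9
P(X=0 | obs) = 2/9 / 5/9 = 2/5
P(X=1 | obs) = 1/9 / 5/9 = 1/5
P(X=2 | obs) = 2/9 / 5/9 = 2/5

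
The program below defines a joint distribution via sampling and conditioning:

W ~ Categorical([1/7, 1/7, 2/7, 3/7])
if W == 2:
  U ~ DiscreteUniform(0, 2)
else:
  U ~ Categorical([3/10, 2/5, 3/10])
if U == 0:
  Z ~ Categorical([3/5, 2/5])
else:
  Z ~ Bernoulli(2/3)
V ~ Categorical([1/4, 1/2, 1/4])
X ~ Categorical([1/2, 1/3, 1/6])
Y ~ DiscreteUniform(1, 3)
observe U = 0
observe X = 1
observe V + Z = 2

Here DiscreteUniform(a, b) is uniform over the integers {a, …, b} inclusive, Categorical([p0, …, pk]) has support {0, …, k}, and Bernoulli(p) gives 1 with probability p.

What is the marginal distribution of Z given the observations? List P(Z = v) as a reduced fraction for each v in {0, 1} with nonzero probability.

Enumerate traces; 24 have nonzero weight after conditioning:
  (W=0, U=0, Z=0, V=2, X=1, Y=1) weight 1/1400
  (W=0, U=0, Z=0, V=2, X=1, Y=2) weight 1/1400
  (W=0, U=0, Z=0, V=2, X=1, Y=3) weight 1/1400
  (W=0, U=0, Z=1, V=1, X=1, Y=1) weight 1/1050
  (W=0, U=0, Z=1, V=1, X=1, Y=2) weight 1/1050
  (W=0, U=0, Z=1, V=1, X=1, Y=3) weight 1/1050
  (W=1, U=0, Z=0, V=2, X=1, Y=1) weight 1/1400
  (W=1, U=0, Z=0, V=2, X=1, Y=2) weight 1/1400
  … 16 more
Group by Z:
  weight(Z=0) = 13/840
  weight(Z=1) = 13/630
Total weight = 13/840 + 13/630 = 13/360
P(Z=0 | obs) = 13/840 / 13/360 = 3/7
P(Z=1 | obs) = 13/630 / 13/360 = 4/7

P(Z=0) = 3/7, P(Z=1) = 4/7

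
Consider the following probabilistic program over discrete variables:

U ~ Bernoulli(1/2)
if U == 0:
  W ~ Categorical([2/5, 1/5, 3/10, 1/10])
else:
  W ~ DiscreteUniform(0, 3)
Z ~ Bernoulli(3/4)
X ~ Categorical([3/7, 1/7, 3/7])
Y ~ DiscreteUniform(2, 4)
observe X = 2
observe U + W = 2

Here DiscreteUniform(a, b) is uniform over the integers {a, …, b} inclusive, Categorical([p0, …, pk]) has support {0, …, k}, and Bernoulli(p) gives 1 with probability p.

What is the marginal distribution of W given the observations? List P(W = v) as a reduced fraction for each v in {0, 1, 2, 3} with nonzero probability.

P(W=1) = 5/11, P(W=2) = 6/11

Enumerate traces; 12 have nonzero weight after conditioning:
  (U=0, W=2, Z=0, X=2, Y=2) weight 3/560
  (U=0, W=2, Z=0, X=2, Y=3) weight 3/560
  (U=0, W=2, Z=0, X=2, Y=4) weight 3/560
  (U=0, W=2, Z=1, X=2, Y=2) weight 9/560
  (U=0, W=2, Z=1, X=2, Y=3) weight 9/560
  (U=0, W=2, Z=1, X=2, Y=4) weight 9/560
  (U=1, W=1, Z=0, X=2, Y=2) weight 1/224
  (U=1, W=1, Z=0, X=2, Y=3) weight 1/224
  … 4 more
Group by W:
  weight(W=1) = 3/56
  weight(W=2) = 9/140
Total weight = 3/56 + 9/140 = 33/280
P(W=1 | obs) = 3/56 / 33/280 = 5/11
P(W=2 | obs) = 9/140 / 33/280 = 6/11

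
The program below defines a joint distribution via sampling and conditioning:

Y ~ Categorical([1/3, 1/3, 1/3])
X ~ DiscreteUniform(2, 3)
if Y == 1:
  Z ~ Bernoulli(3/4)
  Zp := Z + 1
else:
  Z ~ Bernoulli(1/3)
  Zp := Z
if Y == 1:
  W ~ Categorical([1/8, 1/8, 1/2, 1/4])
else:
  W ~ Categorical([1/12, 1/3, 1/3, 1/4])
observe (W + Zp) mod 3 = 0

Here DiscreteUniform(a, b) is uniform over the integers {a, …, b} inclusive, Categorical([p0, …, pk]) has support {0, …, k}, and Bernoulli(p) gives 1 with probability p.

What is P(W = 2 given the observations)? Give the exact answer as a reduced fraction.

Enumerate traces; 16 have nonzero weight after conditioning:
  (Y=0, X=2, Z=0, W=0) weight 1/108
  (Y=0, X=2, Z=0, W=3) weight 1/36
  (Y=0, X=2, Z=1, W=2) weight 1/54
  (Y=0, X=3, Z=0, W=0) weight 1/108
  (Y=0, X=3, Z=0, W=3) weight 1/36
  (Y=0, X=3, Z=1, W=2) weight 1/54
  (Y=1, X=2, Z=0, W=2) weight 1/48
  (Y=1, X=2, Z=1, W=1) weight 1/64
  … 8 more
Group by W:
  weight(W=0) = 1/27
  weight(W=1) = 1/32
  weight(W=2) = 25/216
  weight(W=3) = 1/9
Total weight = 1/27 + 1/32 + 25/216 + 1/9 = 85/288
P(W=0 | obs) = 1/27 / 85/288 = 32/255
P(W=1 | obs) = 1/32 / 85/288 = 9/85
P(W=2 | obs) = 25/216 / 85/288 = 20/51
P(W=3 | obs) = 1/9 / 85/288 = 32/85

P(W = 2 | obs) = 20/51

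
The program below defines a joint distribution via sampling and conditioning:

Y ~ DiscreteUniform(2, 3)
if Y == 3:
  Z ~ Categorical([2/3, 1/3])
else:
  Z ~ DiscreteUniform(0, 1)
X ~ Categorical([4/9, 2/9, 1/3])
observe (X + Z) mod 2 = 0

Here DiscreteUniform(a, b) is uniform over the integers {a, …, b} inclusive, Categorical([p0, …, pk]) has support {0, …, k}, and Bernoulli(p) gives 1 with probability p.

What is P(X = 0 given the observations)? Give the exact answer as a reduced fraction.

P(X = 0 | obs) = 28/59

Enumerate traces; 6 have nonzero weight after conditioning:
  (Y=2, Z=0, X=0) weight 1/9
  (Y=2, Z=0, X=2) weight 1/12
  (Y=2, Z=1, X=1) weight 1/18
  (Y=3, Z=0, X=0) weight 4/27
  (Y=3, Z=0, X=2) weight 1/9
  (Y=3, Z=1, X=1) weight 1/27
Group by X:
  weight(X=0) = 7/27
  weight(X=1) = 5/54
  weight(X=2) = 7/36
Total weight = 7/27 + 5/54 + 7/36 = 59/108
P(X=0 | obs) = 7/27 / 59/108 = 28/59
P(X=1 | obs) = 5/54 / 59/108 = 10/59
P(X=2 | obs) = 7/36 / 59/108 = 21/59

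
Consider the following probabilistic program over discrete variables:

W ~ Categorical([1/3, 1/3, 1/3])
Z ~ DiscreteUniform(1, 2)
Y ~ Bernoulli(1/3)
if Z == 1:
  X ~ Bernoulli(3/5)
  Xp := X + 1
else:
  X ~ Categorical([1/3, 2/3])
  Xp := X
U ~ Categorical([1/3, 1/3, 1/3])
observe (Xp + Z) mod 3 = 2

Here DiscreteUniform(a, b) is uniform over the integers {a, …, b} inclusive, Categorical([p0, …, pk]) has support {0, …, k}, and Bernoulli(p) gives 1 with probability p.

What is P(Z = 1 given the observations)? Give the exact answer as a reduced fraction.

P(Z = 1 | obs) = 6/11

Enumerate traces; 36 have nonzero weight after conditioning:
  (W=0, Z=1, Y=0, X=0, U=0) weight 2/135
  (W=0, Z=1, Y=0, X=0, U=1) weight 2/135
  (W=0, Z=1, Y=0, X=0, U=2) weight 2/135
  (W=0, Z=1, Y=1, X=0, U=0) weight 1/135
  (W=0, Z=1, Y=1, X=0, U=1) weight 1/135
  (W=0, Z=1, Y=1, X=0, U=2) weight 1/135
  (W=0, Z=2, Y=0, X=0, U=0) weight 1/81
  (W=0, Z=2, Y=0, X=0, U=1) weight 1/81
  … 28 more
Group by Z:
  weight(Z=1) = 1/5
  weight(Z=2) = 1/6
Total weight = 1/5 + 1/6 = 11/30
P(Z=1 | obs) = 1/5 / 11/30 = 6/11
P(Z=2 | obs) = 1/6 / 11/30 = 5/11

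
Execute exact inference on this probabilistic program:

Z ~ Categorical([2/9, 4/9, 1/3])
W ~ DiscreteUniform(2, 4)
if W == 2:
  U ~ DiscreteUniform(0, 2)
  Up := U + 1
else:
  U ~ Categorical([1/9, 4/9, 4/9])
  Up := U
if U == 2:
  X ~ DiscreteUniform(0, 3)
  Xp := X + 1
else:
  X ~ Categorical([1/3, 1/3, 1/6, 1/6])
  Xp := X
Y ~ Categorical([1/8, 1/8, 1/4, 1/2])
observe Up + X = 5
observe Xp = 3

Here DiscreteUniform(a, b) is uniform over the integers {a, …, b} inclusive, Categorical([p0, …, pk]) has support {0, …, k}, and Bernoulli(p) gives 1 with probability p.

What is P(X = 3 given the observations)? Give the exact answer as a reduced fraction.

P(X = 3 | obs) = 2/5

Enumerate traces; 24 have nonzero weight after conditioning:
  (Z=0, W=2, U=1, X=3, Y=0) weight 1/1944
  (Z=0, W=2, U=1, X=3, Y=1) weight 1/1944
  (Z=0, W=2, U=1, X=3, Y=2) weight 1/972
  (Z=0, W=2, U=1, X=3, Y=3) weight 1/486
  (Z=0, W=2, U=2, X=2, Y=0) weight 1/1296
  (Z=0, W=2, U=2, X=2, Y=1) weight 1/1296
  (Z=0, W=2, U=2, X=2, Y=2) weight 1/648
  (Z=0, W=2, U=2, X=2, Y=3) weight 1/324
  … 16 more
Group by X:
  weight(X=2) = 1/36
  weight(X=3) = 1/54
Total weight = 1/36 + 1/54 = 5/108
P(X=2 | obs) = 1/36 / 5/108 = 3/5
P(X=3 | obs) = 1/54 / 5/108 = 2/5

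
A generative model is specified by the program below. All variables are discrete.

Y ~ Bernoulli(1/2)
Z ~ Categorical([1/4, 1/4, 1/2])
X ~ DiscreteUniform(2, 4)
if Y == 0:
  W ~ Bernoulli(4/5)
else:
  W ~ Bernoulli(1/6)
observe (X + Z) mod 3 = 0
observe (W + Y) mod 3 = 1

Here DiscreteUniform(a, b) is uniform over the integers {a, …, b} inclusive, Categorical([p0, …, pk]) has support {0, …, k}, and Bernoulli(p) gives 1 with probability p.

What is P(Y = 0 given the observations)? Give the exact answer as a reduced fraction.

P(Y = 0 | obs) = 24/49

Enumerate traces; 6 have nonzero weight after conditioning:
  (Y=0, Z=0, X=3, W=1) weight 1/30
  (Y=0, Z=1, X=2, W=1) weight 1/30
  (Y=0, Z=2, X=4, W=1) weight 1/15
  (Y=1, Z=0, X=3, W=0) weight 5/144
  (Y=1, Z=1, X=2, W=0) weight 5/144
  (Y=1, Z=2, X=4, W=0) weight 5/72
Group by Y:
  weight(Y=0) = 2/15
  weight(Y=1) = 5/36
Total weight = 2/15 + 5/36 = 49/180
P(Y=0 | obs) = 2/15 / 49/180 = 24/49
P(Y=1 | obs) = 5/36 / 49/180 = 25/49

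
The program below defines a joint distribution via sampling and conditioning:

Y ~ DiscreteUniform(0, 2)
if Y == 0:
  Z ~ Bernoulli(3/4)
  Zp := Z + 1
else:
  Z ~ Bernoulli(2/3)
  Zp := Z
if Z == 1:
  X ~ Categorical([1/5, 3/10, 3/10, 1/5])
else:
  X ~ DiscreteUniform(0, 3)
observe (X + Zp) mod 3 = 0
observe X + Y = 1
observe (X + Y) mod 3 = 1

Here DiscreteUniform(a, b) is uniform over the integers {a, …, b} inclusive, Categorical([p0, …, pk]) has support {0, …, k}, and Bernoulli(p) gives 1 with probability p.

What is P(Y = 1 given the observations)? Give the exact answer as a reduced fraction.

P(Y = 1 | obs) = 10/37

Enumerate traces; 2 have nonzero weight after conditioning:
  (Y=0, Z=1, X=1) weight 3/40
  (Y=1, Z=0, X=0) weight 1/36
Group by Y:
  weight(Y=0) = 3/40
  weight(Y=1) = 1/36
Total weight = 3/40 + 1/36 = 37/360
P(Y=0 | obs) = 3/40 / 37/360 = 27/37
P(Y=1 | obs) = 1/36 / 37/360 = 10/37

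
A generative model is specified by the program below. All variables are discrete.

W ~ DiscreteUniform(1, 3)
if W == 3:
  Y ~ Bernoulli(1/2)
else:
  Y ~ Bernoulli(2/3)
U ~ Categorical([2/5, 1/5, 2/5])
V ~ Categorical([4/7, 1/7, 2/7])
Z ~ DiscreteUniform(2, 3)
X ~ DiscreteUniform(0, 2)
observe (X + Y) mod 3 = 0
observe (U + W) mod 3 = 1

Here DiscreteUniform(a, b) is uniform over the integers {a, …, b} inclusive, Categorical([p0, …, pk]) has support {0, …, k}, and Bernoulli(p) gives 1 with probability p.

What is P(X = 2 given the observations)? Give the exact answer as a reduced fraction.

Enumerate traces; 36 have nonzero weight after conditioning:
  (W=1, Y=0, U=0, V=0, Z=2, X=0) weight 4/945
  (W=1, Y=0, U=0, V=0, Z=3, X=0) weight 4/945
  (W=1, Y=0, U=0, V=1, Z=2, X=0) weight 1/945
  (W=1, Y=0, U=0, V=1, Z=3, X=0) weight 1/945
  (W=1, Y=0, U=0, V=2, Z=2, X=0) weight 2/945
  (W=1, Y=0, U=0, V=2, Z=3, X=0) weight 2/945
  (W=1, Y=1, U=0, V=0, Z=2, X=2) weight 8/945
  (W=1, Y=1, U=0, V=0, Z=3, X=2) weight 8/945
  … 28 more
Group by X:
  weight(X=0) = 11/270
  weight(X=2) = 19/270
Total weight = 11/270 + 19/270 = 1/9
P(X=0 | obs) = 11/270 / 1/9 = 11/30
P(X=2 | obs) = 19/270 / 1/9 = 19/30

P(X = 2 | obs) = 19/30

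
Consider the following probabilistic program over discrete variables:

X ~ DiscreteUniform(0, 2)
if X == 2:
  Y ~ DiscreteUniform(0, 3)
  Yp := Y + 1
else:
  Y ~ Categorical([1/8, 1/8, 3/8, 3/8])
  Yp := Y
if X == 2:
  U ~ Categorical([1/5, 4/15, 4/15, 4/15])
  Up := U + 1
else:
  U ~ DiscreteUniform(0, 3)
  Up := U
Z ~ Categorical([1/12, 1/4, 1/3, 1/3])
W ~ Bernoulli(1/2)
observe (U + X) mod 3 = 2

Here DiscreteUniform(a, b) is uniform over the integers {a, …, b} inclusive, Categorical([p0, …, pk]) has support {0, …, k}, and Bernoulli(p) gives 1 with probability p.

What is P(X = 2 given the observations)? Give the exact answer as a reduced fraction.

P(X = 2 | obs) = 14/29

Enumerate traces; 128 have nonzero weight after conditioning:
  (X=0, Y=0, U=2, Z=0, W=0) weight 1/2304
  (X=0, Y=0, U=2, Z=0, W=1) weight 1/2304
  (X=0, Y=0, U=2, Z=1, W=0) weight 1/768
  (X=0, Y=0, U=2, Z=1, W=1) weight 1/768
  (X=0, Y=0, U=2, Z=2, W=0) weight 1/576
  (X=0, Y=0, U=2, Z=2, W=1) weight 1/576
  (X=0, Y=0, U=2, Z=3, W=0) weight 1/576
  (X=0, Y=0, U=2, Z=3, W=1) weight 1/576
  (X=1, Y=0, U=1, Z=0, W=0) weight 1/2304
  (X=2, Y=0, U=0, Z=0, W=0) weight 1/1440
  … 118 more
Group by X:
  weight(X=0) = 1/12
  weight(X=1) = 1/12
  weight(X=2) = 7/45
Total weight = 1/12 + 1/12 + 7/45 = 29/90
P(X=0 | obs) = 1/12 / 29/90 = 15/58
P(X=1 | obs) = 1/12 / 29/90 = 15/58
P(X=2 | obs) = 7/45 / 29/90 = 14/29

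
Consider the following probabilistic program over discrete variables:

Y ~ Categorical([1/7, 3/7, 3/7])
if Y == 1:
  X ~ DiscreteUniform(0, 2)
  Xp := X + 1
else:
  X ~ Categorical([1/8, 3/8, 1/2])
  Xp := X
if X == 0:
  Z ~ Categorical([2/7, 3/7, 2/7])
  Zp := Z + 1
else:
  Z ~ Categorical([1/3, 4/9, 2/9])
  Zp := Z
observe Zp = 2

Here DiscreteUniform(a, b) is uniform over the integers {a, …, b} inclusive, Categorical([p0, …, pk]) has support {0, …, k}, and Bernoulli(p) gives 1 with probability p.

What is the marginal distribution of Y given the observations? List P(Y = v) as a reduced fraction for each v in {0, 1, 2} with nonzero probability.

Enumerate traces; 9 have nonzero weight after conditioning:
  (Y=0, X=0, Z=1) weight 3/392
  (Y=0, X=1, Z=2) weight 1/84
  (Y=0, X=2, Z=2) weight 1/63
  (Y=1, X=0, Z=1) weight 3/49
  (Y=1, X=1, Z=2) weight 2/63
  (Y=1, X=2, Z=2) weight 2/63
  (Y=2, X=0, Z=1) weight 9/392
  (Y=2, X=1, Z=2) weight 1/28
  … 1 more
Group by Y:
  weight(Y=0) = 125/3528
  weight(Y=1) = 55/441
  weight(Y=2) = 125/1176
Total weight = 125/3528 + 55/441 + 125/1176 = 235/882
P(Y=0 | obs) = 125/3528 / 235/882 = 25/188
P(Y=1 | obs) = 55/441 / 235/882 = 22/47
P(Y=2 | obs) = 125/1176 / 235/882 = 75/188

P(Y=0) = 25/188, P(Y=1) = 22/47, P(Y=2) = 75/188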